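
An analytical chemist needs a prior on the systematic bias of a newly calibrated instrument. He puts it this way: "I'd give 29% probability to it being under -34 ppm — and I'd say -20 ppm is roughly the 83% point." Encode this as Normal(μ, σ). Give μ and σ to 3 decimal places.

μ = -28.861, σ = 9.287

For Normal(μ,σ), the p-quantile is μ + z_p·σ. Here z_{0.29} = -0.5534, z_{0.83} = 0.9542.
So -34 = μ − 0.5534σ and -20 = μ + 0.9542σ.
Subtracting: σ = (-20 − -34)/(0.9542 − (-0.5534)) = 9.287.
Then μ = -34 − (-0.5534)·9.287 = -28.861.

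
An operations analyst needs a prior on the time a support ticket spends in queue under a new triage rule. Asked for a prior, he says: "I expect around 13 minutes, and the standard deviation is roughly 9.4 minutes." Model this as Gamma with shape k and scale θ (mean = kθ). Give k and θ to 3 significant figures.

For Gamma(k, scale θ): mean = kθ, variance = kθ², so CV = 1/√k.
CV = SD/mean = 9.4/13 = 0.7231, hence k = 1/CV² = 1.91.
Then θ = mean/k = 13/1.91 = 6.8.

k ≈ 1.91, θ ≈ 6.8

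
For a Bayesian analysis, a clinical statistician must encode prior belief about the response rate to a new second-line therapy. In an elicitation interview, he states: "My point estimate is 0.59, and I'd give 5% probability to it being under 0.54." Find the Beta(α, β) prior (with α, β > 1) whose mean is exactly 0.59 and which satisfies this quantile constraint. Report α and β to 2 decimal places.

With mean 0.59 fixed, write α = 0.59s, β = 0.41s where s = α+β.
Need P(θ < 0.54) = 0.05 under Beta(0.59s, 0.41s). Normal approximation: (q−m)/√(m(1−m)/s) ≈ z_{0.05} = -1.64, so s ≈ 0.59·0.41·(-1.64)²/(0.54−0.59)² = 261.8.
At s = 261.8: P(θ<0.54) ≈ 0.051. Adjusting to match 0.05 gives s ≈ 265.00.
So α = 0.59·265.00 ≈ 156.35, β = 0.41·265.00 ≈ 108.65.

α ≈ 156.35, β ≈ 108.65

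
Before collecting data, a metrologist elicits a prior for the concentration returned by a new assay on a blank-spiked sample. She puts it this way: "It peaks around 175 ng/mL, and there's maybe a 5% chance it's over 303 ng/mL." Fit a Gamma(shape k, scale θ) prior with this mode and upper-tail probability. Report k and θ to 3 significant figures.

k ≈ 10.3, θ ≈ 18.9

Gamma(k,θ) with k>1 has mode (k−1)θ, so θ = 175/(k−1).
Need P(X < 303) = 0.95 with θ tied to k this way. Start at k = 2, θ = 175: P(X<303) ≈ 0.516.
Too low — raise k to concentrate. Iterating converges to k ≈ 10.3.
Then θ = 175/(10.3−1) ≈ 18.9.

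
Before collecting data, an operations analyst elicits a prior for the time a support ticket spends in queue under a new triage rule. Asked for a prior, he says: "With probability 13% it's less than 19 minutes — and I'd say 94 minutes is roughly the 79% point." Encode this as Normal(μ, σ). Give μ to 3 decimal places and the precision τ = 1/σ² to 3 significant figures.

The p-quantile of Normal(μ,σ) is μ + z_p·σ, with z_{0.13} = -1.126 and z_{0.79} = 0.8064.
Eliminate σ: μ = (z₂·x₁ − z₁·x₂)/(z₂ − z₁) = (0.8064·19 − (-1.126)·94)/1.933 = 62.708.
Then σ = (x₂ − x₁)/(z₂ − z₁) = (94 − 19)/1.933 = 38.804.
Precision τ = 1/σ² = 1/38.8² = 0.000664.

μ = 62.708, τ = 0.000664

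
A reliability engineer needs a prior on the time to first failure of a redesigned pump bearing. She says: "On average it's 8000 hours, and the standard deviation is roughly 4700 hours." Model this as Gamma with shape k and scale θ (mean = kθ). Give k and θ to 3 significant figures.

k ≈ 2.9, θ ≈ 2760

For Gamma(k, scale θ): mean = kθ, variance = kθ², so CV = 1/√k.
CV = SD/mean = 4700/8000 = 0.5875, hence k = 1/CV² = 2.9.
Then θ = mean/k = 8000/2.9 = 2760.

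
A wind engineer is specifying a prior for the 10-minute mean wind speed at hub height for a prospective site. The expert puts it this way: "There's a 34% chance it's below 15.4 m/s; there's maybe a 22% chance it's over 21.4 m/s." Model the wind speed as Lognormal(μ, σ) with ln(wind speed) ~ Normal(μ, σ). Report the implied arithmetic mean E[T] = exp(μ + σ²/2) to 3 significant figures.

If T ~ Lognormal(μ,σ) then ln T ~ Normal(μ,σ), so the p-quantile of ln T is μ + z_p·σ.
ln(15.4) = 2.734 and ln(21.4) = 3.063; z_{0.34} = -0.4125, z_{0.78} = 0.7722.
σ = (3.063 − 2.734)/(0.7722 − (-0.4125)) = 0.278.
μ = 2.734 − (-0.4125)·0.278 = 2.849.
E[T] = exp(μ + σ²/2) = exp(2.849 + 0.0386) = 17.9 m/s.

E[T] ≈ 17.9 m/s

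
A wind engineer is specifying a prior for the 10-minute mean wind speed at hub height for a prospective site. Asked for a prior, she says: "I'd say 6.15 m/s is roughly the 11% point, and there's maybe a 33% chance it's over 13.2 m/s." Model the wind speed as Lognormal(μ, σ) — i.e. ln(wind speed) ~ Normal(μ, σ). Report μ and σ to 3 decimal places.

μ ≈ 2.379, σ ≈ 0.458

If T ~ Lognormal(μ,σ) then ln T ~ Normal(μ,σ), so the p-quantile of ln T is μ + z_p·σ.
ln(6.15) = 1.816 and ln(13.2) = 2.58; z_{0.11} = -1.227, z_{0.67} = 0.4399.
σ = (2.58 − 1.816)/(0.4399 − (-1.227)) = 0.458.
μ = 1.816 − (-1.227)·0.458 = 2.379.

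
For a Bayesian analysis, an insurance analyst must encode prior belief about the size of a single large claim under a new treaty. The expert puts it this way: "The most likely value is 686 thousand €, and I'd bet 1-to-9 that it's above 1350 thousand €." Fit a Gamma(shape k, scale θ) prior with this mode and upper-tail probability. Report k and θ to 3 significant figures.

Gamma(k,θ) with k>1 has mode (k−1)θ, so θ = 686/(k−1).
Need P(X < 1350) = 0.9 with θ tied to k this way. Start at k = 2, θ = 686: P(X<1350) ≈ 0.585.
Too low — raise k to concentrate. Iterating converges to k ≈ 5.18.
Then θ = 686/(5.18−1) ≈ 164.

k ≈ 5.18, θ ≈ 164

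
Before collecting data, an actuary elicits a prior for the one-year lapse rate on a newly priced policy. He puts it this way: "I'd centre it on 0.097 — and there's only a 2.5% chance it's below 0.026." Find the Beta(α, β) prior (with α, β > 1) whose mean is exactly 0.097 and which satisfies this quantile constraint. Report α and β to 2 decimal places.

α ≈ 3.71, β ≈ 34.51

With mean 0.097 fixed, write α = 0.097s, β = 0.903s where s = α+β.
Need P(θ < 0.026) = 0.025 under Beta(0.097s, 0.903s). Normal approximation: (q−m)/√(m(1−m)/s) ≈ z_{0.025} = -1.96, so s ≈ 0.097·0.903·(-1.96)²/(0.026−0.097)² = 66.7.
At s = 66.7: P(θ<0.026) ≈ 0.004. Adjusting to match 0.025 gives s ≈ 38.22.
So α = 0.097·38.22 ≈ 3.71, β = 0.903·38.22 ≈ 34.51.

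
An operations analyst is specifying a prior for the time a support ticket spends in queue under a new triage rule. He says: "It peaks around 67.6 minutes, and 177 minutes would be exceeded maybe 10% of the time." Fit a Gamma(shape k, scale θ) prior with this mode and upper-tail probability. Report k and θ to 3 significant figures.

Gamma(k,θ) with k>1 has mode (k−1)θ, so θ = 67.6/(k−1).
Need P(X < 177) = 0.9 with θ tied to k this way. Start at k = 2, θ = 67.6: P(X<177) ≈ 0.736.
Too low — raise k to concentrate. Iterating converges to k ≈ 3.07.
Then θ = 67.6/(3.07−1) ≈ 32.7.

k ≈ 3.07, θ ≈ 32.7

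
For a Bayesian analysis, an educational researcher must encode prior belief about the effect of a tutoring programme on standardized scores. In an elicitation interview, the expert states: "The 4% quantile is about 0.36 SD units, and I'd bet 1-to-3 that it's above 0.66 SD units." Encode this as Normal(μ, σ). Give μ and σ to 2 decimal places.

For Normal(μ,σ), the p-quantile is μ + z_p·σ. Here z_{0.04} = -1.751, z_{0.75} = 0.6745.
So 0.36 = μ − 1.751σ and 0.66 = μ + 0.6745σ.
Subtracting: σ = (0.66 − 0.36)/(0.6745 − (-1.751)) = 0.12.
Then μ = 0.36 − (-1.751)·0.12 = 0.58.

μ = 0.58, σ = 0.12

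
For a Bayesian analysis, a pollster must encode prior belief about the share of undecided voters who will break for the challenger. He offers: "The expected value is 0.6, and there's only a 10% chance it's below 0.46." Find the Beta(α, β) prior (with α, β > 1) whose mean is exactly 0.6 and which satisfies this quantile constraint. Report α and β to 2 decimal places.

With mean 0.6 fixed, write α = 0.6s, β = 0.4s where s = α+β.
Need P(θ < 0.46) = 0.1 under Beta(0.6s, 0.4s). Normal approximation: (q−m)/√(m(1−m)/s) ≈ z_{0.1} = -1.28, so s ≈ 0.6·0.4·(-1.28)²/(0.46−0.6)² = 20.1.
At s = 20.1: P(θ<0.46) ≈ 0.101. Adjusting to match 0.1 gives s ≈ 20.38.
So α = 0.6·20.38 ≈ 12.23, β = 0.4·20.38 ≈ 8.15.

α ≈ 12.23, β ≈ 8.15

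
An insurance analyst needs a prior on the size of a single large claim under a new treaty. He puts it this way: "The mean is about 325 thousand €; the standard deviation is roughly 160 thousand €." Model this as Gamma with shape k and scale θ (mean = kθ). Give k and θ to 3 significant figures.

For Gamma(k, scale θ): mean = kθ, variance = kθ², so CV = 1/√k.
CV = SD/mean = 160/325 = 0.4923, hence k = 1/CV² = 4.13.
Then θ = mean/k = 325/4.13 = 78.8.

k ≈ 4.13, θ ≈ 78.8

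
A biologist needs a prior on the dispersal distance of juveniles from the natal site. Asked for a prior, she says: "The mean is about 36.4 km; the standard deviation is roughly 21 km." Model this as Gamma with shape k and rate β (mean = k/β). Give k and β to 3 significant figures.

For Gamma(k, rate β): mean = k/β, variance = k/β², so CV = 1/√k.
CV = SD/mean = 21/36.4 = 0.5769, hence k = 1/CV² = 3.
Then β = k/mean = 3/36.4 = 0.0825.

k ≈ 3, β ≈ 0.0825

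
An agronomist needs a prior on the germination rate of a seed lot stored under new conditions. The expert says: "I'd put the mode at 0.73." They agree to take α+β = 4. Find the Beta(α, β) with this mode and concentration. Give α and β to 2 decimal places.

α = 2.46, β = 1.54

For α,β > 1 the Beta mode is (α−1)/(α+β−2). With α+β = 4, the mode is (α−1)/2.
Set (α−1)/2 = 0.73 → α = 1 + 0.73·2 = 2.46.
β = 4 − α = 1.54.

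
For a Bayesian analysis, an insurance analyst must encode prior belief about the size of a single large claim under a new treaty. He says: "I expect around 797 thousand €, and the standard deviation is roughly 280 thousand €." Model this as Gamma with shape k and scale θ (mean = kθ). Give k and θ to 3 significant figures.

For Gamma(k, scale θ): mean = kθ, variance = kθ², so CV = 1/√k.
CV = SD/mean = 280/797 = 0.3513, hence k = 1/CV² = 8.1.
Then θ = mean/k = 797/8.1 = 98.4.

k ≈ 8.1, θ ≈ 98.4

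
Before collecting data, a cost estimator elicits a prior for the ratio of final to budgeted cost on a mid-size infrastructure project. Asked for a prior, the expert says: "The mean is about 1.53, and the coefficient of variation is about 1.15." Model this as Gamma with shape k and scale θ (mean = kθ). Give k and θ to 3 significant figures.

For Gamma(k, scale θ): mean = kθ, variance = kθ², so CV = 1/√k.
CV = 1.15, hence k = 1/CV² = 0.756.
Then θ = mean/k = 1.53/0.756 = 2.02.

k ≈ 0.756, θ ≈ 2.02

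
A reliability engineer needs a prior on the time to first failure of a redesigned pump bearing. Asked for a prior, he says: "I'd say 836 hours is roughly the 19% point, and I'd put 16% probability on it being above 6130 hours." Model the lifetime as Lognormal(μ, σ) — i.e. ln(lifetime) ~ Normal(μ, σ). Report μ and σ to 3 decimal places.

μ ≈ 7.663, σ ≈ 1.064

If T ~ Lognormal(μ,σ) then ln T ~ Normal(μ,σ), so the p-quantile of ln T is μ + z_p·σ.
ln(836) = 6.729 and ln(6130) = 8.721; z_{0.19} = -0.8779, z_{0.84} = 0.9945.
σ = (8.721 − 6.729)/(0.9945 − (-0.8779)) = 1.064.
μ = 6.729 − (-0.8779)·1.064 = 7.663.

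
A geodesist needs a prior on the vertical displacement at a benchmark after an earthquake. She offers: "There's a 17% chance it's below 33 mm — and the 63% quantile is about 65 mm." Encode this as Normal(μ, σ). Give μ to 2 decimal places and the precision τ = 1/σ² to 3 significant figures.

The p-quantile of Normal(μ,σ) is μ + z_p·σ, with z_{0.17} = -0.9542 and z_{0.63} = 0.3319.
Eliminate σ: μ = (z₂·x₁ − z₁·x₂)/(z₂ − z₁) = (0.3319·33 − (-0.9542)·65)/1.286 = 56.74.
Then σ = (x₂ − x₁)/(z₂ − z₁) = (65 − 33)/1.286 = 24.88.
Precision τ = 1/σ² = 1/24.88² = 0.00162.

μ = 56.74, τ = 0.00162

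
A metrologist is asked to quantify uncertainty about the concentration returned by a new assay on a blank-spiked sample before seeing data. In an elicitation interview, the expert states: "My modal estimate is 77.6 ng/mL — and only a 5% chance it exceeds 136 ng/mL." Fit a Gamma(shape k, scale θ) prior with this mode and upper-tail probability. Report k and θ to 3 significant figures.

k ≈ 9.86, θ ≈ 8.76

Gamma(k,θ) with k>1 has mode (k−1)θ, so θ = 77.6/(k−1).
Need P(X < 136) = 0.95 with θ tied to k this way. Start at k = 2, θ = 77.6: P(X<136) ≈ 0.523.
Too low — raise k to concentrate. Iterating converges to k ≈ 9.86.
Then θ = 77.6/(9.86−1) ≈ 8.76.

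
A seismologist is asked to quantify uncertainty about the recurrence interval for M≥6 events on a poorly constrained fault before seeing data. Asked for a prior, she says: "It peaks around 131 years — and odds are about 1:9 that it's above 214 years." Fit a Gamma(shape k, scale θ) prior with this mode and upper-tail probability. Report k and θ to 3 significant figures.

k ≈ 8.82, θ ≈ 16.7

Gamma(k,θ) with k>1 has mode (k−1)θ, so θ = 131/(k−1).
Need P(X < 214) = 0.9 with θ tied to k this way. Start at k = 2, θ = 131: P(X<214) ≈ 0.486.
Too low — raise k to concentrate. Iterating converges to k ≈ 8.82.
Then θ = 131/(8.82−1) ≈ 16.7.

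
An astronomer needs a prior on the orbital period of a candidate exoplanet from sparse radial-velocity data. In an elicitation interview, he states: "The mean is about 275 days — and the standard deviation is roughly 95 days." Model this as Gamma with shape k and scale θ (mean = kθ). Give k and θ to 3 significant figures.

k ≈ 8.38, θ ≈ 32.8

For Gamma(k, scale θ): mean = kθ, variance = kθ², so CV = 1/√k.
CV = SD/mean = 95/275 = 0.3455, hence k = 1/CV² = 8.38.
Then θ = mean/k = 275/8.38 = 32.8.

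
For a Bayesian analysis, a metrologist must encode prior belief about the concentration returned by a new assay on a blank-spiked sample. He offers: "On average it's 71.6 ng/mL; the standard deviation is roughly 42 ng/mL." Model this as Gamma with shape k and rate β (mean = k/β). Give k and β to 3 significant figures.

For Gamma(k, rate β): mean = k/β, variance = k/β², so CV = 1/√k.
CV = SD/mean = 42/71.6 = 0.5866, hence k = 1/CV² = 2.91.
Then β = k/mean = 2.91/71.6 = 0.0406.

k ≈ 2.91, β ≈ 0.0406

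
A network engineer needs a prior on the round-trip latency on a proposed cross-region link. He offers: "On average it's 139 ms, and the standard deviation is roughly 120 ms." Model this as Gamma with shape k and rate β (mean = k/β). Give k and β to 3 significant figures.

k ≈ 1.34, β ≈ 0.00965

For Gamma(k, rate β): mean = k/β, variance = k/β², so CV = 1/√k.
CV = SD/mean = 120/139 = 0.8633, hence k = 1/CV² = 1.34.
Then β = k/mean = 1.34/139 = 0.00965.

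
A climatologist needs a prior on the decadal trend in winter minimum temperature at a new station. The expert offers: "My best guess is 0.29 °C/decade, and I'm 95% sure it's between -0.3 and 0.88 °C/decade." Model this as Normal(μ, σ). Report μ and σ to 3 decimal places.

μ = 0.290, σ = 0.301

A symmetric 95% interval runs μ ± z·σ with z = 1.96.
Half-width = 0.59, so σ = 0.59/1.96 = 0.301.
μ is the stated best guess, 0.290.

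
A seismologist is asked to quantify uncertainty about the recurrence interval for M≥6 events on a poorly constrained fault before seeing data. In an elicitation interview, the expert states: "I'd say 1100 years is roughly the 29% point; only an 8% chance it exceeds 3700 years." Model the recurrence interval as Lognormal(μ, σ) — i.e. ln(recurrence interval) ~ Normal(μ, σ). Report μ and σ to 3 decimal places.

μ ≈ 7.346, σ ≈ 0.619

If T ~ Lognormal(μ,σ) then ln T ~ Normal(μ,σ), so the p-quantile of ln T is μ + z_p·σ.
ln(1100) = 7.003 and ln(3700) = 8.216; z_{0.29} = -0.5534, z_{0.92} = 1.405.
σ = (8.216 − 7.003)/(1.405 − (-0.5534)) = 0.619.
μ = 7.003 − (-0.5534)·0.619 = 7.346.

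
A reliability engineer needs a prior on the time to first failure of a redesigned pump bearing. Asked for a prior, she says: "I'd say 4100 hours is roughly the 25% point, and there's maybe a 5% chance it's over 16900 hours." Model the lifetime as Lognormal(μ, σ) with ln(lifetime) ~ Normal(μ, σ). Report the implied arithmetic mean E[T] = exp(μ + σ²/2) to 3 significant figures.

If T ~ Lognormal(μ,σ) then ln T ~ Normal(μ,σ), so the p-quantile of ln T is μ + z_p·σ.
ln(4100) = 8.319 and ln(16900) = 9.735; z_{0.25} = -0.6745, z_{0.95} = 1.645.
σ = (9.735 − 8.319)/(1.645 − (-0.6745)) = 0.611.
μ = 8.319 − (-0.6745)·0.611 = 8.731.
E[T] = exp(μ + σ²/2) = exp(8.731 + 0.1865) = 7460 hours.

E[T] ≈ 7460 hours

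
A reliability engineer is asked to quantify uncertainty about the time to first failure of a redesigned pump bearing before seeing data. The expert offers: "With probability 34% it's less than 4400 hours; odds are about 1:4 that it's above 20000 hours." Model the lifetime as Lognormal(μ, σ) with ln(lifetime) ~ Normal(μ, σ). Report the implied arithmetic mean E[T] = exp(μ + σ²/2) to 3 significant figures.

If T ~ Lognormal(μ,σ) then ln T ~ Normal(μ,σ), so the p-quantile of ln T is μ + z_p·σ.
ln(4400) = 8.389 and ln(20000) = 9.903; z_{0.34} = -0.4125, z_{0.8} = 0.8416.
σ = (9.903 − 8.389)/(0.8416 − (-0.4125)) = 1.207.
μ = 8.389 − (-0.4125)·1.207 = 8.887.
E[T] = exp(μ + σ²/2) = exp(8.887 + 0.7289) = 15000 hours.

E[T] ≈ 15000 hours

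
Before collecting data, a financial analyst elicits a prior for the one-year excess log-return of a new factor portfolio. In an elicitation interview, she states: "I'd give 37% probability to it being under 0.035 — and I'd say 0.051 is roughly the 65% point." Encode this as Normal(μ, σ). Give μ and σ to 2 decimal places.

The p-quantile of Normal(μ,σ) is μ + z_p·σ, with z_{0.37} = -0.3319 and z_{0.65} = 0.3853.
Eliminate σ: μ = (z₂·x₁ − z₁·x₂)/(z₂ − z₁) = (0.3853·0.035 − (-0.3319)·0.051)/0.7172 = 0.04.
Then σ = (x₂ − x₁)/(z₂ − z₁) = (0.051 − 0.035)/0.7172 = 0.02.

μ = 0.04, σ = 0.02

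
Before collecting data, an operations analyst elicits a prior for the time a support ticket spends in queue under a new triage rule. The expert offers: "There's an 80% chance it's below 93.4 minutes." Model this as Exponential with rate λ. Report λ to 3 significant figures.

λ ≈ 0.0172

P(T < 93.4) = 1 − e^(−λ·93.4) = 0.8, so λ = −ln(1−0.8)/93.4 = −ln(0.2)/93.4 = 0.0172.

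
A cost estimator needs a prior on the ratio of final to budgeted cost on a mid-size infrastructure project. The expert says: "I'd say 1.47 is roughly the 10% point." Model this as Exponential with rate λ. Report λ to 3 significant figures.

P(T < 1.47) = 1 − e^(−λ·1.47) = 0.1, so λ = −ln(1−0.1)/1.47 = −ln(0.9)/1.47 = 0.0717.

λ ≈ 0.0717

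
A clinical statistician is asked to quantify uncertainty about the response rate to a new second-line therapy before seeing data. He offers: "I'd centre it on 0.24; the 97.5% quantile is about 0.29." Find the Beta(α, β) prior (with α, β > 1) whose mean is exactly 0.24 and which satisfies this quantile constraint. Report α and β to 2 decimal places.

α ≈ 71.54, β ≈ 226.53

With mean 0.24 fixed, write α = 0.24s, β = 0.76s where s = α+β.
Need P(θ < 0.29) = 0.975 under Beta(0.24s, 0.76s). Normal approximation: (q−m)/√(m(1−m)/s) ≈ z_{0.975} = 1.96, so s ≈ 0.24·0.76·(1.96)²/(0.29−0.24)² = 280.3.
At s = 280.3: P(θ<0.29) ≈ 0.971. Adjusting to match 0.975 gives s ≈ 298.07.
So α = 0.24·298.07 ≈ 71.54, β = 0.76·298.07 ≈ 226.53.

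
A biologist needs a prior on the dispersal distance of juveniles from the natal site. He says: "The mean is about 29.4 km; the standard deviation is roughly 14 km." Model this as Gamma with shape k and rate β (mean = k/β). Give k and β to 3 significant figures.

For Gamma(k, rate β): mean = k/β, variance = k/β², so CV = 1/√k.
CV = SD/mean = 14/29.4 = 0.4762, hence k = 1/CV² = 4.41.
Then β = k/mean = 4.41/29.4 = 0.15.

k ≈ 4.41, β ≈ 0.15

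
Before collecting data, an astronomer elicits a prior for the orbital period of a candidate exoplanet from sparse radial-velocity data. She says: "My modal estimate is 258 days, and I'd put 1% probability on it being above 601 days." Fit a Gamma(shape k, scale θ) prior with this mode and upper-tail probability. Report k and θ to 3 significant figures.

Gamma(k,θ) with k>1 has mode (k−1)θ, so θ = 258/(k−1).
Need P(X < 601) = 0.99 with θ tied to k this way. Start at k = 2, θ = 258: P(X<601) ≈ 0.676.
Too low — raise k to concentrate. Iterating converges to k ≈ 7.66.
Then θ = 258/(7.66−1) ≈ 38.7.

k ≈ 7.66, θ ≈ 38.7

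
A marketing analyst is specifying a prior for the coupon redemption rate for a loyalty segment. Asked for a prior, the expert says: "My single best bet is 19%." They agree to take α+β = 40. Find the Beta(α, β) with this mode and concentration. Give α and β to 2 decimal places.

α = 8.22, β = 31.78

For α,β > 1 the Beta mode is (α−1)/(α+β−2). With α+β = 40, the mode is (α−1)/38.
Set (α−1)/38 = 0.19 → α = 1 + 0.19·38 = 8.22.
β = 40 − α = 31.78.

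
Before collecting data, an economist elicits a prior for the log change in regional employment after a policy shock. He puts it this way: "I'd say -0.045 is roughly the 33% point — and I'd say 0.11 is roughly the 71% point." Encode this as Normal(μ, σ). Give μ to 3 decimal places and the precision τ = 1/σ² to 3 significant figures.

μ = 0.024, τ = 41.1

The p-quantile of Normal(μ,σ) is μ + z_p·σ, with z_{0.33} = -0.4399 and z_{0.71} = 0.5534.
Eliminate σ: μ = (z₂·x₁ − z₁·x₂)/(z₂ − z₁) = (0.5534·-0.045 − (-0.4399)·0.11)/0.9933 = 0.024.
Then σ = (x₂ − x₁)/(z₂ − z₁) = (0.11 − -0.045)/0.9933 = 0.156.
Precision τ = 1/σ² = 1/0.156² = 41.1.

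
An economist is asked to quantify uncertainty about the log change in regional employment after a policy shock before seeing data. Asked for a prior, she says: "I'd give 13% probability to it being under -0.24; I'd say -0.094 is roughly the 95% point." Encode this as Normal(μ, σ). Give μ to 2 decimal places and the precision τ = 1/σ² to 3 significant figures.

μ = -0.18, τ = 360

For Normal(μ,σ), the p-quantile is μ + z_p·σ. Here z_{0.13} = -1.126, z_{0.95} = 1.645.
So -0.24 = μ − 1.126σ and -0.094 = μ + 1.645σ.
Subtracting: σ = (-0.094 − -0.24)/(1.645 − (-1.126)) = 0.05.
Then μ = -0.24 − (-1.126)·0.05 = -0.18.
Precision τ = 1/σ² = 1/0.05268² = 360.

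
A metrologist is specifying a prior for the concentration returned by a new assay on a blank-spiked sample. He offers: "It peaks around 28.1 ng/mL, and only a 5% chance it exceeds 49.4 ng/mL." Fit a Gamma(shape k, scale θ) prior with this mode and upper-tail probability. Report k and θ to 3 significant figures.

Gamma(k,θ) with k>1 has mode (k−1)θ, so θ = 28.1/(k−1).
Need P(X < 49.4) = 0.95 with θ tied to k this way. Start at k = 2, θ = 28.1: P(X<49.4) ≈ 0.525.
Too low — raise k to concentrate. Iterating converges to k ≈ 9.76.
Then θ = 28.1/(9.76−1) ≈ 3.21.

k ≈ 9.76, θ ≈ 3.21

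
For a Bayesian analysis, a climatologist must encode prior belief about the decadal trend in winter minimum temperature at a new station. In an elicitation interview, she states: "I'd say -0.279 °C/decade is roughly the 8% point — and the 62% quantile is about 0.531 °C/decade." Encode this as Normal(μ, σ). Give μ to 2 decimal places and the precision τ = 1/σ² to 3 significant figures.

The p-quantile of Normal(μ,σ) is μ + z_p·σ, with z_{0.08} = -1.405 and z_{0.62} = 0.3055.
Eliminate σ: μ = (z₂·x₁ − z₁·x₂)/(z₂ − z₁) = (0.3055·-0.279 − (-1.405)·0.531)/1.711 = 0.39.
Then σ = (x₂ − x₁)/(z₂ − z₁) = (0.531 − -0.279)/1.711 = 0.47.
Precision τ = 1/σ² = 1/0.4735² = 4.46.

μ = 0.39, τ = 4.46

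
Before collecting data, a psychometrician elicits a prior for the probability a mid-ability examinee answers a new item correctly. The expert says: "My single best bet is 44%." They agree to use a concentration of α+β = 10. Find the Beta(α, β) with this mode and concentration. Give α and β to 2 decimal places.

α = 4.52, β = 5.48

For α,β > 1 the Beta mode is (α−1)/(α+β−2). With α+β = 10, the mode is (α−1)/8.
Set (α−1)/8 = 0.44 → α = 1 + 0.44·8 = 4.52.
β = 10 − α = 5.48.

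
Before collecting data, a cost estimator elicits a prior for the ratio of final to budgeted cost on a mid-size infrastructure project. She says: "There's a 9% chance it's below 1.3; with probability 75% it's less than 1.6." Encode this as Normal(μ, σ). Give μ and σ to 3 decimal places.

μ = 1.500, σ = 0.149

The p-quantile of Normal(μ,σ) is μ + z_p·σ, with z_{0.09} = -1.341 and z_{0.75} = 0.6745.
Eliminate σ: μ = (z₂·x₁ − z₁·x₂)/(z₂ − z₁) = (0.6745·1.3 − (-1.341)·1.6)/2.015 = 1.500.
Then σ = (x₂ − x₁)/(z₂ − z₁) = (1.6 − 1.3)/2.015 = 0.149.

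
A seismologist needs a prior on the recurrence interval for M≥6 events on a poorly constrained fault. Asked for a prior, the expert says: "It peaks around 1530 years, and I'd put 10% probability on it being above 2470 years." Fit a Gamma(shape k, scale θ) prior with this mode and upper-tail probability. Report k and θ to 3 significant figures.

Gamma(k,θ) with k>1 has mode (k−1)θ, so θ = 1530/(k−1).
Need P(X < 2470) = 0.9 with θ tied to k this way. Start at k = 2, θ = 1530: P(X<2470) ≈ 0.480.
Too low — raise k to concentrate. Iterating converges to k ≈ 9.2.
Then θ = 1530/(9.2−1) ≈ 187.

k ≈ 9.2, θ ≈ 187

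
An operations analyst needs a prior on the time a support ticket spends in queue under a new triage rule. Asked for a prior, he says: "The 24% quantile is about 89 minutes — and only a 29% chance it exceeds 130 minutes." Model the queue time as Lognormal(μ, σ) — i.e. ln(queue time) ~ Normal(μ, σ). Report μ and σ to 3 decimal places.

μ ≈ 4.701, σ ≈ 0.301

If T ~ Lognormal(μ,σ) then ln T ~ Normal(μ,σ), so the p-quantile of ln T is μ + z_p·σ.
ln(89) = 4.489 and ln(130) = 4.868; z_{0.24} = -0.7063, z_{0.71} = 0.5534.
σ = (4.868 − 4.489)/(0.5534 − (-0.7063)) = 0.301.
μ = 4.489 − (-0.7063)·0.301 = 4.701.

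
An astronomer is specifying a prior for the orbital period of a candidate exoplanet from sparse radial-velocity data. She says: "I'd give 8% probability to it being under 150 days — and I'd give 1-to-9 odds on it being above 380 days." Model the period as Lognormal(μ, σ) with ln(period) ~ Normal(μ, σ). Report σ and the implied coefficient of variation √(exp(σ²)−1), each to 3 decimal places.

σ ≈ 0.346, CV ≈ 0.357

If T ~ Lognormal(μ,σ) then ln T ~ Normal(μ,σ), so the p-quantile of ln T is μ + z_p·σ.
ln(150) = 5.011 and ln(380) = 5.94; z_{0.08} = -1.405, z_{0.9} = 1.282.
σ = (5.94 − 5.011)/(1.282 − (-1.405)) = 0.346.
μ = 5.011 − (-1.405)·0.346 = 5.497.
CV = √(exp(σ²)−1) = √(exp(0.1197)−1) = 0.357.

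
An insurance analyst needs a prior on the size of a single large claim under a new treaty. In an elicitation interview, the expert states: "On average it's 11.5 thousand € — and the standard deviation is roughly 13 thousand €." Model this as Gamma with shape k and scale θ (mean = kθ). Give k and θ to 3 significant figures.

k ≈ 0.783, θ ≈ 14.7

For Gamma(k, scale θ): mean = kθ, variance = kθ², so CV = 1/√k.
CV = SD/mean = 13/11.5 = 1.13, hence k = 1/CV² = 0.783.
Then θ = mean/k = 11.5/0.783 = 14.7.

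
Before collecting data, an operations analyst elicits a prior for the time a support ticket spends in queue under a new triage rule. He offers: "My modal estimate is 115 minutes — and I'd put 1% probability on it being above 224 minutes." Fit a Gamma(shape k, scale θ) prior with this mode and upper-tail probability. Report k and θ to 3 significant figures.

k ≈ 12.1, θ ≈ 10.4

Gamma(k,θ) with k>1 has mode (k−1)θ, so θ = 115/(k−1).
Need P(X < 224) = 0.99 with θ tied to k this way. Start at k = 2, θ = 115: P(X<224) ≈ 0.580.
Too low — raise k to concentrate. Iterating converges to k ≈ 12.1.
Then θ = 115/(12.1−1) ≈ 10.4.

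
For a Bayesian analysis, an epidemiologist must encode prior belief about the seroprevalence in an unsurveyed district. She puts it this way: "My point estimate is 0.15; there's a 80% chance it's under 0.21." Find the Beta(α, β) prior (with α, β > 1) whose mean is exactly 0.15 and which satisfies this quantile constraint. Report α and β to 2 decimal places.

α ≈ 3.23, β ≈ 18.28

With mean 0.15 fixed, write α = 0.15s, β = 0.85s where s = α+β.
Need P(θ < 0.21) = 0.8 under Beta(0.15s, 0.85s). Normal approximation: (q−m)/√(m(1−m)/s) ≈ z_{0.8} = 0.842, so s ≈ 0.15·0.85·(0.842)²/(0.21−0.15)² = 25.1.
At s = 25.1: P(θ<0.21) ≈ 0.813. Adjusting to match 0.8 gives s ≈ 21.51.
So α = 0.15·21.51 ≈ 3.23, β = 0.85·21.51 ≈ 18.28.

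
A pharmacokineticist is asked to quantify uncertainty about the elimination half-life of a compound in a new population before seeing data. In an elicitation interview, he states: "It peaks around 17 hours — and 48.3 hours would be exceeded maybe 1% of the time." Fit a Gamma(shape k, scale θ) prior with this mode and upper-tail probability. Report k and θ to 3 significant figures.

Gamma(k,θ) with k>1 has mode (k−1)θ, so θ = 17/(k−1).
Need P(X < 48.3) = 0.99 with θ tied to k this way. Start at k = 2, θ = 17: P(X<48.3) ≈ 0.776.
Too low — raise k to concentrate. Iterating converges to k ≈ 5.18.
Then θ = 17/(5.18−1) ≈ 4.06.

k ≈ 5.18, θ ≈ 4.06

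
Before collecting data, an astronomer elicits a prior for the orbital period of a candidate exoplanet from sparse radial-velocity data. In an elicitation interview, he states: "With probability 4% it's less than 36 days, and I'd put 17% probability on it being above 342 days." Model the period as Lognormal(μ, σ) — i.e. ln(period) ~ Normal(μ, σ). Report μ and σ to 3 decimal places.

μ ≈ 5.041, σ ≈ 0.832

If T ~ Lognormal(μ,σ) then ln T ~ Normal(μ,σ), so the p-quantile of ln T is μ + z_p·σ.
ln(36) = 3.584 and ln(342) = 5.835; z_{0.04} = -1.751, z_{0.83} = 0.9542.
σ = (5.835 − 3.584)/(0.9542 − (-1.751)) = 0.832.
μ = 3.584 − (-1.751)·0.832 = 5.041.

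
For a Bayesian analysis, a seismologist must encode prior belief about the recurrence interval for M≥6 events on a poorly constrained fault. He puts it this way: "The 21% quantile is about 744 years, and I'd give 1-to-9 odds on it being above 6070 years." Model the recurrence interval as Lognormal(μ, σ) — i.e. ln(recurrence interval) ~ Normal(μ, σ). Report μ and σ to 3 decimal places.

If T ~ Lognormal(μ,σ) then ln T ~ Normal(μ,σ), so the p-quantile of ln T is μ + z_p·σ.
ln(744) = 6.612 and ln(6070) = 8.711; z_{0.21} = -0.8064, z_{0.9} = 1.282.
σ = (8.711 − 6.612)/(1.282 − (-0.8064)) = 1.005.
μ = 6.612 − (-0.8064)·1.005 = 7.423.

μ ≈ 7.423, σ ≈ 1.005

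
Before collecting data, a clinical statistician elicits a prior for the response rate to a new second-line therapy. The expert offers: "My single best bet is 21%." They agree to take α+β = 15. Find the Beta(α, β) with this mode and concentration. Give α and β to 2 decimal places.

α = 3.73, β = 11.27

For α,β > 1 the Beta mode is (α−1)/(α+β−2). With α+β = 15, the mode is (α−1)/13.
Set (α−1)/13 = 0.21 → α = 1 + 0.21·13 = 3.73.
β = 15 − α = 11.27.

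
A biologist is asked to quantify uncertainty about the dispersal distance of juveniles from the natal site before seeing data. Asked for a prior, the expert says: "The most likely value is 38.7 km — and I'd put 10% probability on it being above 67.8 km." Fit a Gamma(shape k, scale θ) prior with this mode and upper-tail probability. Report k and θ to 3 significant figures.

k ≈ 7.04, θ ≈ 6.41

Gamma(k,θ) with k>1 has mode (k−1)θ, so θ = 38.7/(k−1).
Need P(X < 67.8) = 0.9 with θ tied to k this way. Start at k = 2, θ = 38.7: P(X<67.8) ≈ 0.523.
Too low — raise k to concentrate. Iterating converges to k ≈ 7.04.
Then θ = 38.7/(7.04−1) ≈ 6.41.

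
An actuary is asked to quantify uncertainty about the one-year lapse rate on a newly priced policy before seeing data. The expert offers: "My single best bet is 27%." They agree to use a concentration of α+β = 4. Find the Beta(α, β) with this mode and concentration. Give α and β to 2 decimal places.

α = 1.54, β = 2.46

For α,β > 1 the Beta mode is (α−1)/(α+β−2). With α+β = 4, the mode is (α−1)/2.
Set (α−1)/2 = 0.27 → α = 1 + 0.27·2 = 1.54.
β = 4 − α = 2.46.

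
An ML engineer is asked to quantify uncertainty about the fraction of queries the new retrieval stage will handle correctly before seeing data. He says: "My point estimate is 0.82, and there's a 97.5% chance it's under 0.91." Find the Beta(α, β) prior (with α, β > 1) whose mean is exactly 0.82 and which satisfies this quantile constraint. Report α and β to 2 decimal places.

With mean 0.82 fixed, write α = 0.82s, β = 0.18s where s = α+β.
Need P(θ < 0.91) = 0.975 under Beta(0.82s, 0.18s). Normal approximation: (q−m)/√(m(1−m)/s) ≈ z_{0.975} = 1.96, so s ≈ 0.82·0.18·(1.96)²/(0.91−0.82)² = 70.0.
At s = 70.0: P(θ<0.91) ≈ 0.988. Adjusting to match 0.975 gives s ≈ 53.28.
So α = 0.82·53.28 ≈ 43.69, β = 0.18·53.28 ≈ 9.59.

α ≈ 43.69, β ≈ 9.59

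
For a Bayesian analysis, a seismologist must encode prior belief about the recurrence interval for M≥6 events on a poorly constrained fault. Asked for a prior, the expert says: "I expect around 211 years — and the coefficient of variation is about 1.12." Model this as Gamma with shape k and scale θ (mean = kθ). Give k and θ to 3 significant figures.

k ≈ 0.797, θ ≈ 265

For Gamma(k, scale θ): mean = kθ, variance = kθ², so CV = 1/√k.
CV = 1.12, hence k = 1/CV² = 0.797.
Then θ = mean/k = 211/0.797 = 265.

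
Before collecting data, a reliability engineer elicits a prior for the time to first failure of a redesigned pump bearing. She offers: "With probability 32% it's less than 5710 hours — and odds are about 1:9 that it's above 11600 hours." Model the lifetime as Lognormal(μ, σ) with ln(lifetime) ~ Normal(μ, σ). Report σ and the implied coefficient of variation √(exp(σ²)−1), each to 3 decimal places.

If T ~ Lognormal(μ,σ) then ln T ~ Normal(μ,σ), so the p-quantile of ln T is μ + z_p·σ.
ln(5710) = 8.65 and ln(11600) = 9.359; z_{0.32} = -0.4677, z_{0.9} = 1.282.
σ = (9.359 − 8.65)/(1.282 − (-0.4677)) = 0.405.
μ = 8.65 − (-0.4677)·0.405 = 8.839.
CV = √(exp(σ²)−1) = √(exp(0.1642)−1) = 0.422.

σ ≈ 0.405, CV ≈ 0.422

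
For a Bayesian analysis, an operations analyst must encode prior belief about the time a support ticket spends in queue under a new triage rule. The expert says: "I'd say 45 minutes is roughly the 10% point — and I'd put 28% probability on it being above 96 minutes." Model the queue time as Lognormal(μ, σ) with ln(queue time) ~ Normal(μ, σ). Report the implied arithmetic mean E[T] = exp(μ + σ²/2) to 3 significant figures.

If T ~ Lognormal(μ,σ) then ln T ~ Normal(μ,σ), so the p-quantile of ln T is μ + z_p·σ.
ln(45) = 3.807 and ln(96) = 4.564; z_{0.1} = -1.282, z_{0.72} = 0.5828.
σ = (4.564 − 3.807)/(0.5828 − (-1.282)) = 0.406.
μ = 3.807 − (-1.282)·0.406 = 4.327.
E[T] = exp(μ + σ²/2) = exp(4.327 + 0.0826) = 82.3 minutes.

E[T] ≈ 82.3 minutes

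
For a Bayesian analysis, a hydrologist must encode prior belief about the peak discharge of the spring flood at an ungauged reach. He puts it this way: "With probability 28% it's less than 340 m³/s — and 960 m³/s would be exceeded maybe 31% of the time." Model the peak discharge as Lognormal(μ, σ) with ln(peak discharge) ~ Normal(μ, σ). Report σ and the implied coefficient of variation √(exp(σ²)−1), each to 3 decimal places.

If T ~ Lognormal(μ,σ) then ln T ~ Normal(μ,σ), so the p-quantile of ln T is μ + z_p·σ.
ln(340) = 5.829 and ln(960) = 6.867; z_{0.28} = -0.5828, z_{0.69} = 0.4959.
σ = (6.867 − 5.829)/(0.4959 − (-0.5828)) = 0.962.
μ = 5.829 − (-0.5828)·0.962 = 6.390.
CV = √(exp(σ²)−1) = √(exp(0.9260)−1) = 1.235.

σ ≈ 0.962, CV ≈ 1.235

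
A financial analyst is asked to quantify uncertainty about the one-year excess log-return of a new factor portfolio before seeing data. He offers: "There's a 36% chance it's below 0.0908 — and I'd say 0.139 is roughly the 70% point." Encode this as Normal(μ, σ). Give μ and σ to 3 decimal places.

The p-quantile of Normal(μ,σ) is μ + z_p·σ, with z_{0.36} = -0.3585 and z_{0.7} = 0.5244.
Eliminate σ: μ = (z₂·x₁ − z₁·x₂)/(z₂ − z₁) = (0.5244·0.0908 − (-0.3585)·0.139)/0.8829 = 0.110.
Then σ = (x₂ − x₁)/(z₂ − z₁) = (0.139 − 0.0908)/0.8829 = 0.055.

μ = 0.110, σ = 0.055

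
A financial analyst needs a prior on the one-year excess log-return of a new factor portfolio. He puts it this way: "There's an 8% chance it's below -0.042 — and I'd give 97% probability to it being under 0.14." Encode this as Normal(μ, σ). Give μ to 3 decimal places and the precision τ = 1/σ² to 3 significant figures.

The p-quantile of Normal(μ,σ) is μ + z_p·σ, with z_{0.08} = -1.405 and z_{0.97} = 1.881.
Eliminate σ: μ = (z₂·x₁ − z₁·x₂)/(z₂ − z₁) = (1.881·-0.042 − (-1.405)·0.14)/3.286 = 0.036.
Then σ = (x₂ − x₁)/(z₂ − z₁) = (0.14 − -0.042)/3.286 = 0.055.
Precision τ = 1/σ² = 1/0.05539² = 326.

μ = 0.036, τ = 326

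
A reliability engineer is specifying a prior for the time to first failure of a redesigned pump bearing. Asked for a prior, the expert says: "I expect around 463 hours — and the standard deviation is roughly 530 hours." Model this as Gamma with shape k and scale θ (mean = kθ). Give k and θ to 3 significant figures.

For Gamma(k, scale θ): mean = kθ, variance = kθ², so CV = 1/√k.
CV = SD/mean = 530/463 = 1.145, hence k = 1/CV² = 0.763.
Then θ = mean/k = 463/0.763 = 607.

k ≈ 0.763, θ ≈ 607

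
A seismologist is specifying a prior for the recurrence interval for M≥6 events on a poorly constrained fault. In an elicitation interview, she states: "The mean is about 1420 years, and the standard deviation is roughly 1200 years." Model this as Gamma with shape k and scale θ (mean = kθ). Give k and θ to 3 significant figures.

k ≈ 1.4, θ ≈ 1010

For Gamma(k, scale θ): mean = kθ, variance = kθ², so CV = 1/√k.
CV = SD/mean = 1200/1420 = 0.8451, hence k = 1/CV² = 1.4.
Then θ = mean/k = 1420/1.4 = 1010.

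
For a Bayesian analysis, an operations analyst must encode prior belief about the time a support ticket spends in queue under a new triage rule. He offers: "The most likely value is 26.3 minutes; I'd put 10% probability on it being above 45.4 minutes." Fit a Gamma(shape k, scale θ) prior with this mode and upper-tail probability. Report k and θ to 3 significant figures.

k ≈ 7.36, θ ≈ 4.13

Gamma(k,θ) with k>1 has mode (k−1)θ, so θ = 26.3/(k−1).
Need P(X < 45.4) = 0.9 with θ tied to k this way. Start at k = 2, θ = 26.3: P(X<45.4) ≈ 0.515.
Too low — raise k to concentrate. Iterating converges to k ≈ 7.36.
Then θ = 26.3/(7.36−1) ≈ 4.13.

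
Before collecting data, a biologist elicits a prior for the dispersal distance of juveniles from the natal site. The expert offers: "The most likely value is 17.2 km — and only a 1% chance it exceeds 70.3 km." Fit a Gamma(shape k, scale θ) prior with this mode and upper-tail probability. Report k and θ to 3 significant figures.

k ≈ 3.1, θ ≈ 8.2

Gamma(k,θ) with k>1 has mode (k−1)θ, so θ = 17.2/(k−1).
Need P(X < 70.3) = 0.99 with θ tied to k this way. Start at k = 2, θ = 17.2: P(X<70.3) ≈ 0.915.
Too low — raise k to concentrate. Iterating converges to k ≈ 3.1.
Then θ = 17.2/(3.1−1) ≈ 8.2.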